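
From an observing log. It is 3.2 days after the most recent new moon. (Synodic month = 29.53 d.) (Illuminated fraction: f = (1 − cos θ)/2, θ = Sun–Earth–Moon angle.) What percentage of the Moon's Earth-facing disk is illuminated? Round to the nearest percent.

11%

Elongation θ = 360° × 3.2/29.53 ≈ 39.0°.
cos 39.0° = 0.777, so f = (1 − 0.777)/2 = 0.111, so 11%.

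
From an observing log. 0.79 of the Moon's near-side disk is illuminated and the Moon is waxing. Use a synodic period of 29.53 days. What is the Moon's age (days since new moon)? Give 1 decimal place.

10.3 days

Invert f = (1 − cos θ)/2 to get cos θ = 1 − 2(0.79) = -0.580, hence θ₀ = arccos -0.580 = 125.5°.
Waxing ⇒ before full, so θ = 125.5°.
That fraction of the synodic month is 125.5/360 × 29.53 d ≈ 10.29 d.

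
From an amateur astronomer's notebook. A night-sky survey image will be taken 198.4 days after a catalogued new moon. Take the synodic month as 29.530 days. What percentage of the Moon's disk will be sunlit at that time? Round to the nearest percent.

60%

Reduce mod P: 198.4 − 6×29.530 = 21.22 d into the current lunation.
Elongation θ = 360° × 21.22/29.530 ≈ 258.7°.
cos 258.7° = (-0.196), so f = (1 − (-0.196))/2 = 0.598, so 60%.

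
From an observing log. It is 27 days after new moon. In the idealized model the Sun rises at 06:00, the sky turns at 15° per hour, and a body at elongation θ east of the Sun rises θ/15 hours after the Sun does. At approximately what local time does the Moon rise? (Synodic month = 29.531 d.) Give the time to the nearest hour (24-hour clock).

04:00

Elongation θ = 360° × 27/29.531 ≈ 329.1°.
Delay after the Sun = 329.1° / (15°/h) ≈ 21.94 h.
06:00 + 21.94 h ≈ 03:57 → 04:00 to the nearest hour.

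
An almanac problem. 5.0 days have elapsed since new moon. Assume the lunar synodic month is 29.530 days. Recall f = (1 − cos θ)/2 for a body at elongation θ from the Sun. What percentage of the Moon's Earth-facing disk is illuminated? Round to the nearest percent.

Elongation θ = 360° × 5.0/29.530 ≈ 61.0°.
Illuminated fraction = (1 − cos 61.0°)/2 = (1 − 0.485)/2 ≈ 0.257, so 26%.

26%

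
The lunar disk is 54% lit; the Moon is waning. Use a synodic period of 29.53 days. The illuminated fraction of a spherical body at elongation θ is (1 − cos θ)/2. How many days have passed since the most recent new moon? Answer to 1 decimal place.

cos θ = 1 − 2f = -0.080, giving a principal value of 94.6°.
Waning ⇒ past full, so θ = 360° − 94.6° = 265.4°.
That fraction of the synodic month is 265.4/360 × 29.53 d ≈ 21.77 d.

21.8 days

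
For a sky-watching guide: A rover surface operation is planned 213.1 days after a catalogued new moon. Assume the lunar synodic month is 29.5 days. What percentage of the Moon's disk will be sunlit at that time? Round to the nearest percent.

Reduce mod P: 213.1 − 7×29.5 = 6.60 d into the current lunation.
Phase angle: θ = 360°·(6.60 d)/(29.5 d) = 80.5°.
Illuminated fraction = (1 − cos 80.5°)/2 = (1 − 0.164)/2 ≈ 0.418, so 42%.

42%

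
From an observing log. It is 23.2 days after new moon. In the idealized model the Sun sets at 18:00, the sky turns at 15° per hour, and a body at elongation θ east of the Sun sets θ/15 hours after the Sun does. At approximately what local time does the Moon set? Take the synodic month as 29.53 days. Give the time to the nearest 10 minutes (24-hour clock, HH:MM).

The Moon has covered 23.2/29.53 of its cycle, so θ ≈ 360° × 23.2/29.53 = 282.8°.
At 15° of sky rotation per hour, 282.8° corresponds to a 18.86 h lag.
18:00 + 18.855 h ≈ 12:51 → 12:50 to the nearest ten minutes.

12:50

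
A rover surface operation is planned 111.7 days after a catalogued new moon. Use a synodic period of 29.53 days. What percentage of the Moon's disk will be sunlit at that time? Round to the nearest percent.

111.7/29.53 = 3.783 lunations, so 3 complete cycles and 23.11 d into the next.
Elongation θ = 360° × 23.11/29.53 ≈ 281.7°.
cos 281.7° = 0.203, so f = (1 − 0.203)/2 = 0.398, so 40%.

40%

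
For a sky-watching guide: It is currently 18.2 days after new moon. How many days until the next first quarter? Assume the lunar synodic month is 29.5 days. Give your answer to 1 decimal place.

18.7 days

First quarter occurs at elongation 90°, i.e. at age 29.5 × 90/360 = 7.375 d.
Already past this cycle's first quarter; the next is at 7.375 + 29.5 = 36.875 d, so 36.875 − 18.2 = 18.675 days.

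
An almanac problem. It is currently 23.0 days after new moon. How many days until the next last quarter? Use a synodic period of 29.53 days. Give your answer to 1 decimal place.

28.7 days

Last quarter is 0.75 of the way through the cycle: age 0.75 × 29.53 = 22.148 d.
Already past this cycle's last quarter; the next is at 22.148 + 29.53 = 51.678 d, so 51.678 − 23.0 = 28.678 days.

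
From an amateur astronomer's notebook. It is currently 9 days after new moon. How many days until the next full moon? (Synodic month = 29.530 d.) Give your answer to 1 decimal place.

Full moon occurs at elongation 180°, i.e. at age 29.530 × 180/360 = 14.765 d.
So 5.765 days remain (14.765 − 9).

5.8 days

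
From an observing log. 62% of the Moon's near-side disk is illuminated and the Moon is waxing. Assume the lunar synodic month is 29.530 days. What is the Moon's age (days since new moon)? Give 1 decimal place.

cos θ = 1 − 2f = -0.240, giving a principal value of 103.9°.
The Moon is waxing (0°–180°), so θ = 103.9° directly.
Age = 29.530 × 103.9°/360° ≈ 8.52 days.

8.5 days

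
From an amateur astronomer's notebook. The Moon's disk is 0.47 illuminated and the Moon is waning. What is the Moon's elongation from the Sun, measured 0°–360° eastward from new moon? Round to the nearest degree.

273°

From f = (1 − cos θ)/2: cos θ = 1 − 2×0.47 = 0.060; arccos → 86.6°.
A waning Moon lies in 180°–360°, so θ = 360° − 86.6° = 273.4°.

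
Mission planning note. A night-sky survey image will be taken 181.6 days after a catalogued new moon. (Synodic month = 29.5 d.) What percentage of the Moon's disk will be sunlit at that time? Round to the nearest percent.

181.6/29.5 = 6.156 lunations, so 6 complete cycles and 4.60 d into the next.
Phase angle: θ = 360°·(4.60 d)/(29.5 d) = 56.1°.
Illuminated fraction = (1 − cos 56.1°)/2 = (1 − 0.557)/2 ≈ 0.221, so 22%.

22%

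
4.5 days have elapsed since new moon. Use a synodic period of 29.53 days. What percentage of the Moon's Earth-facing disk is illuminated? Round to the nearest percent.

Elongation θ = 360° × 4.5/29.53 ≈ 54.9°.
With cos θ = 0.576, the lit fraction is (1 − 0.576)/2 ≈ 0.212, so 21%.

21%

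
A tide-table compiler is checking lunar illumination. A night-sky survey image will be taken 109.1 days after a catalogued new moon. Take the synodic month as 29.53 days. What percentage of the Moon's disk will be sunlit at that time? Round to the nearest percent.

67%

109.1 d spans 3 complete synodic months (3 × 29.53 = 88.59 d) plus 20.51 d.
Elongation θ = 360° × 20.51/29.53 ≈ 250.0°.
With cos θ = (-0.341), the lit fraction is (1 − (-0.341))/2 ≈ 0.671, so 67%.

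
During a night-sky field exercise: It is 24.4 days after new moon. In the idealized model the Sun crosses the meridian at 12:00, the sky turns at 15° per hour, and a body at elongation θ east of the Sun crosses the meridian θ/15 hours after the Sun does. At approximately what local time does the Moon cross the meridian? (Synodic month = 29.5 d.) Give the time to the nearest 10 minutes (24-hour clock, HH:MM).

07:50

Phase angle: θ = 360°·(24.4 d)/(29.5 d) = 297.8°.
At 15° of sky rotation per hour, 297.8° corresponds to a 19.85 h lag.
12:00 + 19.851 h ≈ 07:51 → 07:50 to the nearest ten minutes.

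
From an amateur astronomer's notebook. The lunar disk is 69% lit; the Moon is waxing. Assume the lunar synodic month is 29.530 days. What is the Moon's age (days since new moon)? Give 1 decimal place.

Invert f = (1 − cos θ)/2 to get cos θ = 1 − 2(0.69) = -0.380, hence θ₀ = arccos -0.380 = 112.3°.
The Moon is waxing (0°–180°), so θ = 112.3° directly.
That fraction of the synodic month is 112.3/360 × 29.530 d ≈ 9.21 d.

9.2 days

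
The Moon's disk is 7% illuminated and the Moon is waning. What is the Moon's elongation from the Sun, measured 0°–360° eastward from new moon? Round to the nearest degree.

329°

Invert f = (1 − cos θ)/2 to get cos θ = 1 − 2(0.07) = 0.860, hence θ₀ = arccos 0.860 = 30.7°.
Since the Moon is past full (waning), take the reflex angle: θ = 360° − 30.7° = 329.3°.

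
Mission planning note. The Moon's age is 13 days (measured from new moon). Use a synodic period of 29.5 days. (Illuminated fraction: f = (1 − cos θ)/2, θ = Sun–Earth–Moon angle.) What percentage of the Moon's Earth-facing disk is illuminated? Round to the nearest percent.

97%

Phase angle: θ = 360°·(13 d)/(29.5 d) = 158.6°.
cos 158.6° = (-0.931), so f = (1 − (-0.931))/2 = 0.966, so 97%.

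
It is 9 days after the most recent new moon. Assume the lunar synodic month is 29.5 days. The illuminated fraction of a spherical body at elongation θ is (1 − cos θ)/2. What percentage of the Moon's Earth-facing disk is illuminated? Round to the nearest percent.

The Moon has covered 9/29.5 of its cycle, so θ ≈ 360° × 9/29.5 = 109.8°.
cos 109.8° = (-0.339), so f = (1 − (-0.339))/2 = 0.670, so 67%.

67%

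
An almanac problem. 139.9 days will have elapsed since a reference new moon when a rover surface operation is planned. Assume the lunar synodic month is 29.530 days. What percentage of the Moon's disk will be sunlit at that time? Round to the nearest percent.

54%

139.9/29.530 = 4.738 lunations, so 4 complete cycles and 21.78 d into the next.
Elongation θ = 360° × 21.78/29.530 ≈ 265.5°.
cos 265.5° = (-0.078), so f = (1 − (-0.078))/2 = 0.539, so 54%.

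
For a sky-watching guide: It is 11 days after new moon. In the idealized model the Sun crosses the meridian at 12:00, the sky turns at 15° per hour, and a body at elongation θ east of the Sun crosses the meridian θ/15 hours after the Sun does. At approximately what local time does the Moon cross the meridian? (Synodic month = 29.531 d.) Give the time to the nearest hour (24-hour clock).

21:00

The Moon has covered 11/29.531 of its cycle, so θ ≈ 360° × 11/29.531 = 134.1°.
The Moon trails the Sun by θ/15 = 134.1/15 ≈ 8.94 hours.
12:00 + 8.94 h ≈ 20:56 → 21:00 to the nearest hour.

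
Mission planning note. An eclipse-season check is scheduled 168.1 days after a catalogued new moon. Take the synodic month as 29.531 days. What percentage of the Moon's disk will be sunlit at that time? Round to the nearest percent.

168.1/29.531 = 5.692 lunations, so 5 complete cycles and 20.44 d into the next.
The Moon has covered 20.44/29.531 of its cycle, so θ ≈ 360° × 20.44/29.531 = 249.2°.
cos 249.2° = (-0.355), so f = (1 − (-0.355))/2 = 0.677, so 68%.

68%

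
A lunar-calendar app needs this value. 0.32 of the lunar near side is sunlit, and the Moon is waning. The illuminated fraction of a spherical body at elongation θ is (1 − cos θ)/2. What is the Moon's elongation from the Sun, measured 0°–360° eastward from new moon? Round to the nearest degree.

291°

Invert f = (1 − cos θ)/2 to get cos θ = 1 − 2(0.32) = 0.360, hence θ₀ = arccos 0.360 = 68.9°.
Waning ⇒ past full, so θ = 360° − 68.9° = 291.1°.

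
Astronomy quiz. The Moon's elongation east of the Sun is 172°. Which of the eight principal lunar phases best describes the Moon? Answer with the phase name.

The full moon sector spans roughly 158°–202°; 172° falls inside it.

full moon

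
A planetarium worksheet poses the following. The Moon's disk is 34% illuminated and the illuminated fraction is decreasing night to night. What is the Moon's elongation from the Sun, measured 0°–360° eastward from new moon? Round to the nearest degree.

289°

cos θ = 1 − 2f = 0.320, giving a principal value of 71.3°.
Waning ⇒ past full, so θ = 360° − 71.3° = 288.7°.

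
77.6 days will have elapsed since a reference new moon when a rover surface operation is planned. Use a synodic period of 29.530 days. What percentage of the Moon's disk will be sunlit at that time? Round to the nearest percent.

77.6/29.530 = 2.628 lunations, so 2 complete cycles and 18.54 d into the next.
The Moon has covered 18.54/29.530 of its cycle, so θ ≈ 360° × 18.54/29.530 = 226.0°.
cos 226.0° = (-0.694), so f = (1 − (-0.694))/2 = 0.847, so 85%.

85%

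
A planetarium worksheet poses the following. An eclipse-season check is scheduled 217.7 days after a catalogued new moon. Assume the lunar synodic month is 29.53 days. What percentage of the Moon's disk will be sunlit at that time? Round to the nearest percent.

85%

217.7 d spans 7 complete synodic months (7 × 29.53 = 206.71 d) plus 10.99 d.
Phase angle: θ = 360°·(10.99 d)/(29.53 d) = 134.0°.
cos 134.0° = (-0.694), so f = (1 − (-0.694))/2 = 0.847, so 85%.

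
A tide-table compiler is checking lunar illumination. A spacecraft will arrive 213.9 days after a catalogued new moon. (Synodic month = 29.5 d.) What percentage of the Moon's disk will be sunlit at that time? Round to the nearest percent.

213.9/29.5 = 7.251 lunations, so 7 complete cycles and 7.40 d into the next.
Elongation θ = 360° × 7.40/29.5 ≈ 90.3°.
Illuminated fraction = (1 − cos 90.3°)/2 = (1 − (-0.005))/2 ≈ 0.503, so 50%.

50%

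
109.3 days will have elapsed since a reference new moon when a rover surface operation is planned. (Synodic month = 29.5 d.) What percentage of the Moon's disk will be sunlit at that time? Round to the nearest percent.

64%

109.3/29.5 = 3.705 lunations, so 3 complete cycles and 20.80 d into the next.
Elongation θ = 360° × 20.80/29.5 ≈ 253.8°.
With cos θ = (-0.278), the lit fraction is (1 − (-0.278))/2 ≈ 0.639, so 64%.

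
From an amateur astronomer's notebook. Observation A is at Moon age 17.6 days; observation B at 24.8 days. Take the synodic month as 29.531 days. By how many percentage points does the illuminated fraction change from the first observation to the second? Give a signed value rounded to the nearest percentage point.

-68 pp

First observation: θ = 360°·17.6/29.531 = 214.6°, so f = 0.912.
Second observation: θ = 302.3°, f = 0.233.
Δf = 0.233 − 0.912 = -0.679, i.e. -68 pp.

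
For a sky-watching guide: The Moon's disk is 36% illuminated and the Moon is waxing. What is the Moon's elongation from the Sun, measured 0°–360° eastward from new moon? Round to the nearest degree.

From f = (1 − cos θ)/2: cos θ = 1 − 2×0.36 = 0.280; arccos → 73.7°.
Before full moon the principal value applies: θ = 73.7°.

74°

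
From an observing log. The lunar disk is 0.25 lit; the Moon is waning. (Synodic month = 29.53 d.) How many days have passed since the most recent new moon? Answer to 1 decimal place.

Invert f = (1 − cos θ)/2 to get cos θ = 1 − 2(0.25) = 0.500, hence θ₀ = arccos 0.500 = 60.0°.
Waning ⇒ past full, so θ = 360° − 60.0° = 300.0°.
At 360°/29.53 d per day, 300.0° corresponds to 24.61 days.

24.6 days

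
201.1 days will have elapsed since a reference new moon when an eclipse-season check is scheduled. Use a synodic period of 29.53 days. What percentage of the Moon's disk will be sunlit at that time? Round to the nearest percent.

201.1/29.53 = 6.810 lunations, so 6 complete cycles and 23.92 d into the next.
The Moon has covered 23.92/29.53 of its cycle, so θ ≈ 360° × 23.92/29.53 = 291.6°.
Illuminated fraction = (1 − cos 291.6°)/2 = (1 − 0.368)/2 ≈ 0.316, so 32%.

32%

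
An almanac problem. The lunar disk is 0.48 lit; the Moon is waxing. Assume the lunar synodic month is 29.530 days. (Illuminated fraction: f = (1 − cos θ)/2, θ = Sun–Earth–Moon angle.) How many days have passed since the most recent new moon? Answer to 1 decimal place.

From f = (1 − cos θ)/2: cos θ = 1 − 2×0.48 = 0.040; arccos → 87.7°.
Waxing ⇒ before full, so θ = 87.7°.
At 360°/29.530 d per day, 87.7° corresponds to 7.19 days.

7.2 days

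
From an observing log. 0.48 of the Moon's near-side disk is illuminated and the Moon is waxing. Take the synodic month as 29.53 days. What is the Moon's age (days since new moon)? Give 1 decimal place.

Invert f = (1 − cos θ)/2 to get cos θ = 1 − 2(0.48) = 0.040, hence θ₀ = arccos 0.040 = 87.7°.
Before full moon the principal value applies: θ = 87.7°.
At 360°/29.53 d per day, 87.7° corresponds to 7.19 days.

7.2 days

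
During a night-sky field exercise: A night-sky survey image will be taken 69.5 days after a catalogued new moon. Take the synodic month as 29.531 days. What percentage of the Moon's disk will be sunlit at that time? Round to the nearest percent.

80%

69.5 d spans 2 complete synodic months (2 × 29.531 = 59.06 d) plus 10.44 d.
The Moon has covered 10.44/29.531 of its cycle, so θ ≈ 360° × 10.44/29.531 = 127.2°.
Illuminated fraction = (1 − cos 127.2°)/2 = (1 − (-0.605))/2 ≈ 0.803, so 80%.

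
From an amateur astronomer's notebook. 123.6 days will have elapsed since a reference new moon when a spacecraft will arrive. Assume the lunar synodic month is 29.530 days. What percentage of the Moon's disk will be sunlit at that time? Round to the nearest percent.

123.6 d spans 4 complete synodic months (4 × 29.530 = 118.12 d) plus 5.48 d.
Phase angle: θ = 360°·(5.48 d)/(29.530 d) = 66.8°.
With cos θ = 0.394, the lit fraction is (1 − 0.394)/2 ≈ 0.303, so 30%.

30%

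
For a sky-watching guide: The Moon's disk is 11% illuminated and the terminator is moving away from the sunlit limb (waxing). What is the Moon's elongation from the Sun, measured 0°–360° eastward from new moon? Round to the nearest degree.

39°

cos θ = 1 − 2f = 0.780, giving a principal value of 38.7°.
The Moon is waxing (0°–180°), so θ = 38.7° directly.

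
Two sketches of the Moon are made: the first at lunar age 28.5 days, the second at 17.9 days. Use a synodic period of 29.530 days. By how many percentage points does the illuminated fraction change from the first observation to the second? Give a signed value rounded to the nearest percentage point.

+88 pp

θ₁ = 360° × 28.5/29.530 = 347.4°, f₁ = (1 − cos θ₁)/2 = 0.012.
θ₂ = 360° × 17.9/29.530 = 218.2°, f₂ = (1 − cos θ₂)/2 = 0.893.
Change = f₂ − f₁ = +0.881 → +88 percentage points.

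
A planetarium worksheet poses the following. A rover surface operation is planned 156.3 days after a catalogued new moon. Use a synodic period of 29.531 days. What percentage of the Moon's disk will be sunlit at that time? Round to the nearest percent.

156.3 d spans 5 complete synodic months (5 × 29.531 = 147.66 d) plus 8.65 d.
Phase angle: θ = 360°·(8.65 d)/(29.531 d) = 105.4°.
With cos θ = (-0.265), the lit fraction is (1 − (-0.265))/2 ≈ 0.633, so 63%.

63%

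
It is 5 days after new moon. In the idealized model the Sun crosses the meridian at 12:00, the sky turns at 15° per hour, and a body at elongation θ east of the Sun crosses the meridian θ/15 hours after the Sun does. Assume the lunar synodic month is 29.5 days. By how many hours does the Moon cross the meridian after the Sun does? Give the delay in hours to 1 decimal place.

Elongation θ = 360° × 5/29.5 ≈ 61.0°.
The Moon trails the Sun by θ/15 = 61.0/15 ≈ 4.07 hours.
So the Moon crosses the meridian 4.07 h after the Sun.

4.1 h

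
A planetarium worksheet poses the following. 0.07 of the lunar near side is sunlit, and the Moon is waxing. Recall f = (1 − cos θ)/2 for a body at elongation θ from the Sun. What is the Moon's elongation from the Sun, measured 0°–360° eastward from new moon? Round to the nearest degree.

From f = (1 − cos θ)/2: cos θ = 1 − 2×0.07 = 0.860; arccos → 30.7°.
The Moon is waxing (0°–180°), so θ = 30.7° directly.

31°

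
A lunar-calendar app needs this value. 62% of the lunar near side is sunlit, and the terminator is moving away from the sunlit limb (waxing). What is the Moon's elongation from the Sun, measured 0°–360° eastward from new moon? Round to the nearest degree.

cos θ = 1 − 2f = -0.240, giving a principal value of 103.9°.
Waxing ⇒ before full, so θ = 103.9°.

104°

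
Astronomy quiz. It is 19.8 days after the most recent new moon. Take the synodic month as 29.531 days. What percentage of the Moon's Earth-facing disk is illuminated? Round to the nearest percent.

74%

Elongation θ = 360° × 19.8/29.531 ≈ 241.4°.
Illuminated fraction = (1 − cos 241.4°)/2 = (1 − (-0.479))/2 ≈ 0.740, so 74%.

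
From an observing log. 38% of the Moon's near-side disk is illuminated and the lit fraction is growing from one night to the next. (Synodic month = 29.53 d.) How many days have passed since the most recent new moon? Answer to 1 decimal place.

From f = (1 − cos θ)/2: cos θ = 1 − 2×0.38 = 0.240; arccos → 76.1°.
Before full moon the principal value applies: θ = 76.1°.
Age = 29.53 × 76.1°/360° ≈ 6.24 days.

6.2 days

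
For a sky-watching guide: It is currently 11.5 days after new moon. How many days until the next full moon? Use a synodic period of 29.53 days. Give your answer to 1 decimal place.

Full moon is 0.5 of the way through the cycle: age 0.5 × 29.53 = 14.765 d.
That is 14.765 − 11.5 = 3.265 days ahead.

3.3 days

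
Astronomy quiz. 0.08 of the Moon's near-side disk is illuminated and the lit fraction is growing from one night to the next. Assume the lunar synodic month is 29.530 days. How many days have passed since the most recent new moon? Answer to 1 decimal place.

2.7 days

From f = (1 − cos θ)/2: cos θ = 1 − 2×0.08 = 0.840; arccos → 32.9°.
Waxing ⇒ before full, so θ = 32.9°.
That fraction of the synodic month is 32.9/360 × 29.530 d ≈ 2.70 d.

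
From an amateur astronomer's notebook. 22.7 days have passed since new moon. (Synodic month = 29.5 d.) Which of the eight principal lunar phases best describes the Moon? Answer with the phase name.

At 22.7/29.5 of the cycle, θ ≈ 277° — the last quarter range.

last quarter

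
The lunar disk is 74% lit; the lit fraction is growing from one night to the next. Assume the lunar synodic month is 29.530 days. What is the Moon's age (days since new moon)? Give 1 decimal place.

cos θ = 1 − 2f = -0.480, giving a principal value of 118.7°.
The Moon is waxing (0°–180°), so θ = 118.7° directly.
Age = 29.530 × 118.7°/360° ≈ 9.74 days.

9.7 days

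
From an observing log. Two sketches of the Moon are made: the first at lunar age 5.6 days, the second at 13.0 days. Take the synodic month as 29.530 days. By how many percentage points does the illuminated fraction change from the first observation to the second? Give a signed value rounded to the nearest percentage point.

θ₁ = 360° × 5.6/29.530 = 68.3°, f₁ = (1 − cos θ₁)/2 = 0.315.
θ₂ = 360° × 13.0/29.530 = 158.5°, f₂ = (1 − cos θ₂)/2 = 0.965.
Change = f₂ − f₁ = +0.650 → +65 percentage points.

+65 percentage points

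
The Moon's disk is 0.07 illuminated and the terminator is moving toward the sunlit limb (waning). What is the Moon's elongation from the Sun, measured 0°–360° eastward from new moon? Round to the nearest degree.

329°

From f = (1 − cos θ)/2: cos θ = 1 − 2×0.07 = 0.860; arccos → 30.7°.
A waning Moon lies in 180°–360°, so θ = 360° − 30.7° = 329.3°.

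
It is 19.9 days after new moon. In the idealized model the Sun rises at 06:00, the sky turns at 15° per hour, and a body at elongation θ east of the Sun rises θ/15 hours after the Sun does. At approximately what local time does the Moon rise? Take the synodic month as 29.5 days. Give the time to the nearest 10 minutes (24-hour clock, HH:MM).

The Moon has covered 19.9/29.5 of its cycle, so θ ≈ 360° × 19.9/29.5 = 242.8°.
Delay after the Sun = 242.8° / (15°/h) ≈ 16.19 h.
06:00 + 16.190 h ≈ 22:11 → 22:10 to the nearest ten minutes.

22:10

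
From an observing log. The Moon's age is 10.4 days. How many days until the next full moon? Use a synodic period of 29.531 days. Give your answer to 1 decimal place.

4.4 days

Full moon occurs at elongation 180°, i.e. at age 29.531 × 180/360 = 14.765 d.
That is 14.765 − 10.4 = 4.365 days ahead.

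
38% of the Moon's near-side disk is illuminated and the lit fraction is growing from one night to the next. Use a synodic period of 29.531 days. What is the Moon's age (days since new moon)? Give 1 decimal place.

Invert f = (1 − cos θ)/2 to get cos θ = 1 − 2(0.38) = 0.240, hence θ₀ = arccos 0.240 = 76.1°.
Waxing ⇒ before full, so θ = 76.1°.
At 360°/29.531 d per day, 76.1° corresponds to 6.24 days.

6.2 days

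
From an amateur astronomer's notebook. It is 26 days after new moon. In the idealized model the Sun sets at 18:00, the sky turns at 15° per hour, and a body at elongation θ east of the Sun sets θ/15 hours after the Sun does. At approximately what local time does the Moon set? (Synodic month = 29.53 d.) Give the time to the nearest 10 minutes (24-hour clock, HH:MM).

15:10

The Moon has covered 26/29.53 of its cycle, so θ ≈ 360° × 26/29.53 = 317.0°.
Delay after the Sun = 317.0° / (15°/h) ≈ 21.13 h.
18:00 + 21.131 h ≈ 15:08 → 15:10 to the nearest ten minutes.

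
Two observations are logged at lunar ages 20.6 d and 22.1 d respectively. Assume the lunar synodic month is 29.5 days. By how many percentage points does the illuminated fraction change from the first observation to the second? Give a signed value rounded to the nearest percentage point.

-16 percentage points

θ₁ = 360° × 20.6/29.5 = 251.4°, f₁ = (1 − cos θ₁)/2 = 0.660.
θ₂ = 360° × 22.1/29.5 = 269.7°, f₂ = (1 − cos θ₂)/2 = 0.503.
Change = f₂ − f₁ = -0.157 → -16 percentage points.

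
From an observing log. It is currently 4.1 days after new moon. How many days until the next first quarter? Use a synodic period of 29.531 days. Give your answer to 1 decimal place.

First quarter occurs at elongation 90°, i.e. at age 29.531 × 90/360 = 7.383 d.
That is 7.383 − 4.1 = 3.283 days ahead.

3.3 days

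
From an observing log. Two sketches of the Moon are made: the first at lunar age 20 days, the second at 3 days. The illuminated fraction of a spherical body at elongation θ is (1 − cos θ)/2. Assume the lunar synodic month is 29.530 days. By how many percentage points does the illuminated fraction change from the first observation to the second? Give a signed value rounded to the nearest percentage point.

-62 pp

θ₁ = 360° × 20/29.530 = 243.8°, f₁ = (1 − cos θ₁)/2 = 0.721.
θ₂ = 360° × 3/29.530 = 36.6°, f₂ = (1 − cos θ₂)/2 = 0.098.
Change = f₂ − f₁ = -0.622 → -62 percentage points.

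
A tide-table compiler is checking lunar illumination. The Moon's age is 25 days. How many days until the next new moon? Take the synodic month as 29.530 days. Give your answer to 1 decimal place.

4.5 days

The next new moon completes the synodic month: 29.530 − 25 = 4.530 days.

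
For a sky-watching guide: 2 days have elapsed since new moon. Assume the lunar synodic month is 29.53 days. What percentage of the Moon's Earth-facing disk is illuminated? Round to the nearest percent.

4%

Phase angle: θ = 360°·(2 d)/(29.53 d) = 24.4°.
cos 24.4° = 0.911, so f = (1 − 0.911)/2 = 0.045, so 4%.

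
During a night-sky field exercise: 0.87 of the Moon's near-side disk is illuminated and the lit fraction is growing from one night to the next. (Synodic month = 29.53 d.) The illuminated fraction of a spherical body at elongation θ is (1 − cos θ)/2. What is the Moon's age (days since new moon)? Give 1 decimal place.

11.3 days

From f = (1 − cos θ)/2: cos θ = 1 − 2×0.87 = -0.740; arccos → 137.7°.
Before full moon the principal value applies: θ = 137.7°.
Age = 29.53 × 137.7°/360° ≈ 11.30 days.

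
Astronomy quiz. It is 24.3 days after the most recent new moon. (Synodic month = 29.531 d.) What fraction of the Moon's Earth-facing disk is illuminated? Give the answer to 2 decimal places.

The Moon has covered 24.3/29.531 of its cycle, so θ ≈ 360° × 24.3/29.531 = 296.2°.
cos 296.2° = 0.442, so f = (1 − 0.442)/2 = 0.279.

0.28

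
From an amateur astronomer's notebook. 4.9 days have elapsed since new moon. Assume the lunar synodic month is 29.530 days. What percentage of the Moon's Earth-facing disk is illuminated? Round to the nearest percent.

Elongation θ = 360° × 4.9/29.530 ≈ 59.7°.
With cos θ = 0.504, the lit fraction is (1 − 0.504)/2 ≈ 0.248, so 25%.

25%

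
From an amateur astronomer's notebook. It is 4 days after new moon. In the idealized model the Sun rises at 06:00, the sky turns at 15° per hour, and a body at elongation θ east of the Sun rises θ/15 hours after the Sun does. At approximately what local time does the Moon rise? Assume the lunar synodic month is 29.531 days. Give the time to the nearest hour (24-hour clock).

The Moon has covered 4/29.531 of its cycle, so θ ≈ 360° × 4/29.531 = 48.8°.
At 15° of sky rotation per hour, 48.8° corresponds to a 3.25 h lag.
06:00 + 3.25 h ≈ 09:15 → 09:00 to the nearest hour.

09:00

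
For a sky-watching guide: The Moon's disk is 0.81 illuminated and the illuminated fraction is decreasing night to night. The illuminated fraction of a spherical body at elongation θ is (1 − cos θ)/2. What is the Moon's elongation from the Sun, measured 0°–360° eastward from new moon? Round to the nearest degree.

232°

From f = (1 − cos θ)/2: cos θ = 1 − 2×0.81 = -0.620; arccos → 128.3°.
A waning Moon lies in 180°–360°, so θ = 360° − 128.3° = 231.7°.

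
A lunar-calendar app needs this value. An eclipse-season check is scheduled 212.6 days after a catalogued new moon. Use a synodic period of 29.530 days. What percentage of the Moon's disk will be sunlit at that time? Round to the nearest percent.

Reduce mod P: 212.6 − 7×29.530 = 5.89 d into the current lunation.
Elongation θ = 360° × 5.89/29.530 ≈ 71.8°.
cos 71.8° = 0.312, so f = (1 − 0.312)/2 = 0.344, so 34%.

34%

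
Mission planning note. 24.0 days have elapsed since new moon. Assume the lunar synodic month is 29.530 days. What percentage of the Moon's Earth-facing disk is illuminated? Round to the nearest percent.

Elongation θ = 360° × 24.0/29.530 ≈ 292.6°.
With cos θ = 0.384, the lit fraction is (1 − 0.384)/2 ≈ 0.308, so 31%.

31%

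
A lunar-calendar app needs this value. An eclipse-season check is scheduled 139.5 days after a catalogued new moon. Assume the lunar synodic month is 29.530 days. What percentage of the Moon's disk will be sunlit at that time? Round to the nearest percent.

139.5 d spans 4 complete synodic months (4 × 29.530 = 118.12 d) plus 21.38 d.
Phase angle: θ = 360°·(21.38 d)/(29.530 d) = 260.6°.
cos 260.6° = (-0.163), so f = (1 − (-0.163))/2 = 0.581, so 58%.

58%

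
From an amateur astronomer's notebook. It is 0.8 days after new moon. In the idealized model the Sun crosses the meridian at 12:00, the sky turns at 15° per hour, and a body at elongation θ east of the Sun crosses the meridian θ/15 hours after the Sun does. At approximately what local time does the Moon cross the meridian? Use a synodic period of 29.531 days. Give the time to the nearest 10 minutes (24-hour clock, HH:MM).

12:40

The Moon has covered 0.8/29.531 of its cycle, so θ ≈ 360° × 0.8/29.531 = 9.8°.
Delay after the Sun = 9.8° / (15°/h) ≈ 0.65 h.
12:00 + 0.650 h ≈ 12:39 → 12:40 to the nearest ten minutes.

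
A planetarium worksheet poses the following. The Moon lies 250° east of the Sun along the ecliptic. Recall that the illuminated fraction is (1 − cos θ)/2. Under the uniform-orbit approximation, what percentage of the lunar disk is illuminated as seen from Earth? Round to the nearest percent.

Half-versine of 250°: (1 − (-0.342))/2 = 0.671, i.e. 67%.

67%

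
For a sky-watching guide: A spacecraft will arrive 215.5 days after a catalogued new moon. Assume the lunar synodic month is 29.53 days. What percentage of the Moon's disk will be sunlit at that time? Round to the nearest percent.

65%

Reduce mod P: 215.5 − 7×29.53 = 8.79 d into the current lunation.
The Moon has covered 8.79/29.53 of its cycle, so θ ≈ 360° × 8.79/29.53 = 107.2°.
Illuminated fraction = (1 − cos 107.2°)/2 = (1 − (-0.295))/2 ≈ 0.648, so 65%.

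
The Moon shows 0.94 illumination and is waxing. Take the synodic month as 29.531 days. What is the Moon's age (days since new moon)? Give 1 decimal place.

12.4 days

Invert f = (1 − cos θ)/2 to get cos θ = 1 − 2(0.94) = -0.880, hence θ₀ = arccos -0.880 = 151.6°.
The Moon is waxing (0°–180°), so θ = 151.6° directly.
That fraction of the synodic month is 151.6/360 × 29.531 d ≈ 12.44 d.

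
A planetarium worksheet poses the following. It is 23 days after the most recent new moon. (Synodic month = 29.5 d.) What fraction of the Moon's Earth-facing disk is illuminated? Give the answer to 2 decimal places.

The Moon has covered 23/29.5 of its cycle, so θ ≈ 360° × 23/29.5 = 280.7°.
cos 280.7° = 0.185, so f = (1 − 0.185)/2 = 0.407.

0.41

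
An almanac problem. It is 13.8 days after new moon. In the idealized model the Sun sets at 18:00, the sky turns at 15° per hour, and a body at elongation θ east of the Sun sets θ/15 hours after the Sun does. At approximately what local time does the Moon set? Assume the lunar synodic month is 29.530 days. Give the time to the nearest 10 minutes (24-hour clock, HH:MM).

Elongation θ = 360° × 13.8/29.530 ≈ 168.2°.
Delay after the Sun = 168.2° / (15°/h) ≈ 11.22 h.
18:00 + 11.216 h ≈ 05:13 → 05:10 to the nearest ten minutes.

05:10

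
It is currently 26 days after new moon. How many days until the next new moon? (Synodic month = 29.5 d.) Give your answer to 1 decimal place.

The next new moon completes the synodic month: 29.5 − 26 = 3.500 days.

3.5 days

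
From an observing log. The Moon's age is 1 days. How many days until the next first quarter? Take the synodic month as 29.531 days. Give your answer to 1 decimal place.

6.4 days

First quarter is 0.25 of the way through the cycle: age 0.25 × 29.531 = 7.383 d.
So 6.383 days remain (7.383 − 1).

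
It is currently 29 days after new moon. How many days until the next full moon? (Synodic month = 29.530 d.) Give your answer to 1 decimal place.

Full moon is 0.5 of the way through the cycle: age 0.5 × 29.530 = 14.765 d.
This lunation's full moon (14.765 d) has passed, so add one period: 44.295 − 29 = 15.295 days.

15.3 days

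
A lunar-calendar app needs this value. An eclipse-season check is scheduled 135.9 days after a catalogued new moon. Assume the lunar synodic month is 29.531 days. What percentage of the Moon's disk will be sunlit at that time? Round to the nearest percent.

Reduce mod P: 135.9 − 4×29.531 = 17.78 d into the current lunation.
Elongation θ = 360° × 17.78/29.531 ≈ 216.7°.
With cos θ = (-0.802), the lit fraction is (1 − (-0.802))/2 ≈ 0.901, so 90%.

90%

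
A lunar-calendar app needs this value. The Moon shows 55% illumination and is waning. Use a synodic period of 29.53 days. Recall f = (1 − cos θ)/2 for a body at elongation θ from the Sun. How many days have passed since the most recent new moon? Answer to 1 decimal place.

21.7 days

From f = (1 − cos θ)/2: cos θ = 1 − 2×0.55 = -0.100; arccos → 95.7°.
Waning ⇒ past full, so θ = 360° − 95.7° = 264.3°.
Age = 29.53 × 264.3°/360° ≈ 21.68 days.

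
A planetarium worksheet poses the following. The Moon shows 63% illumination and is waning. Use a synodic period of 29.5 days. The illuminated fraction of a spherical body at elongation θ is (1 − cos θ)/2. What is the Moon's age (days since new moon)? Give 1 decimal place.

From f = (1 − cos θ)/2: cos θ = 1 − 2×0.63 = -0.260; arccos → 105.1°.
Waning ⇒ past full, so θ = 360° − 105.1° = 254.9°.
Age = 29.5 × 254.9°/360° ≈ 20.89 days.

20.9 days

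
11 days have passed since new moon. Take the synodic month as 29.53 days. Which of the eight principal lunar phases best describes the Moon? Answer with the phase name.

waxing gibbous

θ ≈ 360° × 11/29.53 = 134°, which falls in the waxing gibbous sector.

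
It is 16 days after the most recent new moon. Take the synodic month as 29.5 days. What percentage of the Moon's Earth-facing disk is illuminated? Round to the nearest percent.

98%

Phase angle: θ = 360°·(16 d)/(29.5 d) = 195.3°.
cos 195.3° = (-0.965), so f = (1 − (-0.965))/2 = 0.982, so 98%.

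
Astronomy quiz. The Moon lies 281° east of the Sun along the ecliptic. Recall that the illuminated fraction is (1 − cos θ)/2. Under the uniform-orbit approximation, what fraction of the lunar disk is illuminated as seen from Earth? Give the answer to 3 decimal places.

0.405

f = (1 − cos 281°)/2 = (1 − 0.191)/2 ≈ 0.405.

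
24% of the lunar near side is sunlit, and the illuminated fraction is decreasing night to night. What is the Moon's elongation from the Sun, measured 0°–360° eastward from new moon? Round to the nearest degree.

301°

From f = (1 − cos θ)/2: cos θ = 1 − 2×0.24 = 0.520; arccos → 58.7°.
Waning ⇒ past full, so θ = 360° − 58.7° = 301.3°.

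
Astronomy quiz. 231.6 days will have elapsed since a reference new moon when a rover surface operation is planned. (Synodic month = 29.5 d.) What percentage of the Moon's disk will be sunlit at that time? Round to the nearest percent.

20%

Reduce mod P: 231.6 − 7×29.5 = 25.10 d into the current lunation.
Elongation θ = 360° × 25.10/29.5 ≈ 306.3°.
Illuminated fraction = (1 − cos 306.3°)/2 = (1 − 0.592)/2 ≈ 0.204, so 20%.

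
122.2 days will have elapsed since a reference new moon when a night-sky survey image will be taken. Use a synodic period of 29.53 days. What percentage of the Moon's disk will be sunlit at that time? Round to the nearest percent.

122.2 d spans 4 complete synodic months (4 × 29.53 = 118.12 d) plus 4.08 d.
The Moon has covered 4.08/29.53 of its cycle, so θ ≈ 360° × 4.08/29.53 = 49.7°.
cos 49.7° = 0.646, so f = (1 − 0.646)/2 = 0.177, so 18%.

18%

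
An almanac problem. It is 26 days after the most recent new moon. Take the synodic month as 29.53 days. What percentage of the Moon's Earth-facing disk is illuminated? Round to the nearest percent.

13%

Elongation θ = 360° × 26/29.53 ≈ 317.0°.
With cos θ = 0.731, the lit fraction is (1 − 0.731)/2 ≈ 0.135, so 13%.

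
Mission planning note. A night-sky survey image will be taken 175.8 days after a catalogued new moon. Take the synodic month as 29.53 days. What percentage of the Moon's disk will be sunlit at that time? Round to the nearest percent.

175.8 d spans 5 complete synodic months (5 × 29.53 = 147.65 d) plus 28.15 d.
Elongation θ = 360° × 28.15/29.53 ≈ 343.2°.
cos 343.2° = 0.957, so f = (1 − 0.957)/2 = 0.021, so 2%.

2%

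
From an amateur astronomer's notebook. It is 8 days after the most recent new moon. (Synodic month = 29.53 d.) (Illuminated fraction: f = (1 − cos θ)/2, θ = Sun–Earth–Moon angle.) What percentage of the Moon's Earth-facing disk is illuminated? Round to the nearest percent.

57%

The Moon has covered 8/29.53 of its cycle, so θ ≈ 360° × 8/29.53 = 97.5°.
With cos θ = (-0.131), the lit fraction is (1 − (-0.131))/2 ≈ 0.566, so 57%.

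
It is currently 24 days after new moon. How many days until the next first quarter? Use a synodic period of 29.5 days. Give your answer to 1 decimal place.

12.9 days

First quarter is 0.25 of the way through the cycle: age 0.25 × 29.5 = 7.375 d.
Already past this cycle's first quarter; the next is at 7.375 + 29.5 = 36.875 d, so 36.875 − 24 = 12.875 days.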